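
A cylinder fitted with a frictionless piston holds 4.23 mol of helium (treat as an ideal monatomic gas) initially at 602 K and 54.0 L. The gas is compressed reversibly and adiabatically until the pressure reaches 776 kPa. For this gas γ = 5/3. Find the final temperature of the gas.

791 K

P₁ = nRT₁/V₁ = 4.23×8.314×602/54.0 = 392 kPa.
Adiabatic: T₂/T₁ = (P₂/P₁)^((γ−1)/γ) ⇒ T₂ = 602×(1.98)^0.400 = 791 K; V₂ = 35.8 L.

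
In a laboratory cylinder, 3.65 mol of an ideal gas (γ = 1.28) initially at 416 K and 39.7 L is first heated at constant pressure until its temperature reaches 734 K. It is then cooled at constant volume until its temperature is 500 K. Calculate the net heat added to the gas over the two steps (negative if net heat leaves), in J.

18800 J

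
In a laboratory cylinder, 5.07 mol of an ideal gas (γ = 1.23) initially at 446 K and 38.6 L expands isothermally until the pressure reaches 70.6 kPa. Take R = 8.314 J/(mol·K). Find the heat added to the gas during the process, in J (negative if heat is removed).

36300 J

P₁ = nRT₁/V₁ = 5.07×8.314×446/38.6 = 487 kPa.
Isothermal: T stays 446 K; PV = const ⇒ V₂ = 266 L, P₂ = 70.6 kPa.
ΔU = 0 (ideal gas, T constant).
W = nRT ln(V₂/V₁) = 5.07×8.314×446×ln(6.90) = 36300 J.
Q = ΔU + W = 36300 J.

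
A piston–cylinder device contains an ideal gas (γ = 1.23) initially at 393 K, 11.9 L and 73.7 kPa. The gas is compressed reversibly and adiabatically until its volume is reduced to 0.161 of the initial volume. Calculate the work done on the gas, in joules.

1990 J

n = P₁V₁/(RT₁) = 73.7×11.9/(8.314×393) = 0.268 mol.
Adiabatic: TV^(γ−1) = const ⇒ T₂ = 393×(6.21)^0.230 = 598 K; PV^γ = const ⇒ P₂ = 697 kPa.
ΔU = nCvΔT = 0.268×36.1×(598−393) = 1990 J.
Q = 0 for an adiabatic process, so W = −ΔU = -1990 J.
Work done on the gas = −W_by = 1990 J.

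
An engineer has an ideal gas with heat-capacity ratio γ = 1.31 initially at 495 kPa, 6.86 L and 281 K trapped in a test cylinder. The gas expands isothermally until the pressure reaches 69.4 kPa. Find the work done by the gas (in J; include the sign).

6670 J

n = P₁V₁/(RT₁) = 495×6.86/(8.314×281) = 1.45 mol.
Isothermal: T stays 281 K; PV = const ⇒ V₂ = 48.9 L, P₂ = 69.4 kPa.
W = nRT ln(V₂/V₁) = 1.45×8.314×281×ln(7.13) = 6670 J.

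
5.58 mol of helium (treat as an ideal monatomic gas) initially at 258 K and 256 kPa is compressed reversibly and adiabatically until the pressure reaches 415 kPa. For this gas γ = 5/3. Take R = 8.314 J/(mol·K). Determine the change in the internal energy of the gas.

V₁ = nRT₁/P₁ = 5.58×8.314×258/256 = 46.8 L.
Adiabatic: T₂/T₁ = (P₂/P₁)^((γ−1)/γ) ⇒ T₂ = 258×(1.62)^0.400 = 313 K; V₂ = 35.0 L.
For an ideal gas ΔU = nCvΔT with Cv = (3/2)R = 12.5 J/(mol·K).
ΔU = 5.58×12.5×(313−258) = 3830 J.

3830 J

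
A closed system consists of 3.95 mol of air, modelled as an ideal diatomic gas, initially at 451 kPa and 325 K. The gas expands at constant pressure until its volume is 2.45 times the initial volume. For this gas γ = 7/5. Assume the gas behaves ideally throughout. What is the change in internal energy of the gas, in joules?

38700 J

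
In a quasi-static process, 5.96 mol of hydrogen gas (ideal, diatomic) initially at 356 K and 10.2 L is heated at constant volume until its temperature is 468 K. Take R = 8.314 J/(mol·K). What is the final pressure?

P₁ = nRT₁/V₁ = 5.96×8.314×356/10.2 = 1730 kPa.
Isochoric: V stays 10.2 L; P/T = const ⇒ T₂ = 468 K, P₂ = 2270 kPa.

2270 kPa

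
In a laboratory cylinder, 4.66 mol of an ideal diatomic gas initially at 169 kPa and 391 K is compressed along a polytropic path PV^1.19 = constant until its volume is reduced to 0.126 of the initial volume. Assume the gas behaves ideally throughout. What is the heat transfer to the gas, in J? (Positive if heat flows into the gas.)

V₁ = nRT₁/P₁ = 4.66×8.314×391/169 = 89.6 L.
Polytropic n=1.19: T₂ = T₁(V₁/V₂)^(n−1) = 391×(7.94)^0.19 = 580 K; P₂ = P₁(V₁/V₂)^n = 1990 kPa.
W = (P₁V₁−P₂V₂)/(n−1) = (169×89.6−1990×11.3)/0.19 = -38500 J.
ΔU = nCvΔT = 4.66×20.8×(580−391) = 18300 J.
Q = ΔU + W = -20200 J.

-20200 J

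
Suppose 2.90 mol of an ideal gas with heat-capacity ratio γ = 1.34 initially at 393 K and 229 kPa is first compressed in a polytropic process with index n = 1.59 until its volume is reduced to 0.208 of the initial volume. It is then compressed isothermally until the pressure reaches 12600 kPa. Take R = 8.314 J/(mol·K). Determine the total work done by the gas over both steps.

-60700 J

V₁ = nRT₁/P₁ = 2.90×8.314×393/229 = 41.4 L.
Step 1 — Polytropic n=1.59: T₂ = T₁(V₁/V₂)^(n−1) = 393×(4.81)^0.59 = 993 K; P₂ = P₁(V₁/V₂)^n = 2780 kPa.
W = (P₁V₁−P₂V₂)/(n−1) = (229×41.4−2780×8.61)/0.59 = -24500 J.
ΔU = nCvΔT = 2.90×24.5×(993−393) = 42500 J.
Q = ΔU + W = 18000 J.
State after step 1: P = 2780 kPa, V = 8.61 L, T = 993 K.
Step 2 — Isothermal: T stays 993 K; PV = const ⇒ V₂ = 1.90 L, P₂ = 12600 kPa.
ΔU = 0 (ideal gas, T constant).
W = nRT ln(V₂/V₁) = 2.90×8.314×993×ln(0.221) = -36200 J.
Q = ΔU + W = -36200 J.
Net over both steps: W = -60700 J, Q = -18100 J, ΔU = 42500 J.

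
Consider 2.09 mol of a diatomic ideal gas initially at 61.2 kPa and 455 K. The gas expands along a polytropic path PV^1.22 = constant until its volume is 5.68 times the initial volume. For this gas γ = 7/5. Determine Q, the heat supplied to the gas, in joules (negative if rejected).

V₁ = nRT₁/P₁ = 2.09×8.314×455/61.2 = 129 L.
Polytropic n=1.22: T₂ = T₁(V₁/V₂)^(n−1) = 455×(0.176)^0.22 = 310 K; P₂ = P₁(V₁/V₂)^n = 7.35 kPa.
W = (P₁V₁−P₂V₂)/(n−1) = (61.2×129−7.35×734)/0.22 = 11400 J.
ΔU = nCvΔT = 2.09×20.8×(310−455) = -6280 J.
Q = ΔU + W = 5140 J.

5140 J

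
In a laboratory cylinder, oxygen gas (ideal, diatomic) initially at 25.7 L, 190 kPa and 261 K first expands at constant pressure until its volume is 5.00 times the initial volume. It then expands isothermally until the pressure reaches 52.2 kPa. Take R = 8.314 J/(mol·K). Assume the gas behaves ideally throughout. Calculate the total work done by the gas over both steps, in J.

51100 J

n = P₁V₁/(RT₁) = 190×25.7/(8.314×261) = 2.25 mol.
Step 1 — Isobaric: P stays 190 kPa; V/T = const ⇒ T₂ = 1300 K, V₂ = 128 L.
W = PΔV = 190×(128−25.7) kPa·L = 19500 J.
ΔU = nCvΔT = 2.25×20.8×(1300−261) = 48800 J.
Q = ΔU + W = nCpΔT = 68400 J.
State after step 1: P = 190 kPa, V = 128 L, T = 1300 K.
Step 2 — Isothermal: T stays 1300 K; PV = const ⇒ V₂ = 468 L, P₂ = 52.2 kPa.
ΔU = 0 (ideal gas, T constant).
W = nRT ln(V₂/V₁) = 2.25×8.314×1300×ln(3.64) = 31500 J.
Q = ΔU + W = 31500 J.
Net over both steps: W = 51100 J, Q = 99900 J, ΔU = 48800 J.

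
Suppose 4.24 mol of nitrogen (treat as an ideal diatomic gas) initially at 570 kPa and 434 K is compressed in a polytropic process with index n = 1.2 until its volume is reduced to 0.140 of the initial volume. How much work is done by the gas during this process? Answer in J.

V₁ = nRT₁/P₁ = 4.24×8.314×434/570 = 26.8 L.
Polytropic n=1.2: T₂ = T₁(V₁/V₂)^(n−1) = 434×(7.14)^0.20 = 643 K; P₂ = P₁(V₁/V₂)^n = 6030 kPa.
W = (P₁V₁−P₂V₂)/(n−1) = (570×26.8−6030×3.76)/0.20 = -36900 J.

-36900 J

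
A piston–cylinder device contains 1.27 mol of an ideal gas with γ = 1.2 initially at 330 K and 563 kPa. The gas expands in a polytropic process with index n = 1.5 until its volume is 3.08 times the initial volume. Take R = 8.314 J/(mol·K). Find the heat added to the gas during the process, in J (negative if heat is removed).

-4500 J

V₁ = nRT₁/P₁ = 1.27×8.314×330/563 = 6.19 L.
Polytropic n=1.5: T₂ = T₁(V₁/V₂)^(n−1) = 330×(0.325)^0.50 = 188 K; P₂ = P₁(V₁/V₂)^n = 104 kPa.
W = (P₁V₁−P₂V₂)/(n−1) = (563×6.19−104×19.1)/0.50 = 3000 J.
ΔU = nCvΔT = 1.27×41.6×(188−330) = -7490 J.
Q = ΔU + W = -4500 J.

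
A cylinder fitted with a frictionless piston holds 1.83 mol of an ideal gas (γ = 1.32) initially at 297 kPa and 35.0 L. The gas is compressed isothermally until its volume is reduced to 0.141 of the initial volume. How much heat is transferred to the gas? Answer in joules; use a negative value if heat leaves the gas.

-20400 J

T₁ = P₁V₁/(nR) = 297×35.0/(1.83×8.314) = 683 K.
Isothermal: T stays 683 K; PV = const ⇒ V₂ = 4.93 L, P₂ = 2110 kPa.
ΔU = 0 (ideal gas, T constant).
W = nRT ln(V₂/V₁) = 1.83×8.314×683×ln(0.141) = -20400 J.
Q = ΔU + W = -20400 J.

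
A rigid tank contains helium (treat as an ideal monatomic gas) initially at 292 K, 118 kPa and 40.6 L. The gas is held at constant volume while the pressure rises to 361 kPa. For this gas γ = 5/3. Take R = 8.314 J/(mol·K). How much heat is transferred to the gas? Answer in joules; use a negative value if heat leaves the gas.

n = P₁V₁/(RT₁) = 118×40.6/(8.314×292) = 1.97 mol.
Isochoric: V stays 40.6 L; P/T = const ⇒ T₂ = 893 K, P₂ = 361 kPa.
W = 0 (no volume change).
ΔU = nCvΔT = 1.97×12.5×(893−292) = 14800 J.
Q = ΔU = 14800 J.

14800 J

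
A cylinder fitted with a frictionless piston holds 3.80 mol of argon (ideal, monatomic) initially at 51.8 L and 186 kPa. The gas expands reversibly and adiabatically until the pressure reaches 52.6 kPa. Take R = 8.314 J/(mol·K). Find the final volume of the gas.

111 L

T₁ = P₁V₁/(nR) = 186×51.8/(3.80×8.314) = 305 K.
Adiabatic: T₂/T₁ = (P₂/P₁)^((γ−1)/γ) ⇒ T₂ = 305×(0.283)^0.400 = 184 K; V₂ = 111 L.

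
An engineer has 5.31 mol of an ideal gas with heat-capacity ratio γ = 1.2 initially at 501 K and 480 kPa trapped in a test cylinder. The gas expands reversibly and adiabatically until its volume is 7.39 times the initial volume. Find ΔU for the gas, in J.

-36500 J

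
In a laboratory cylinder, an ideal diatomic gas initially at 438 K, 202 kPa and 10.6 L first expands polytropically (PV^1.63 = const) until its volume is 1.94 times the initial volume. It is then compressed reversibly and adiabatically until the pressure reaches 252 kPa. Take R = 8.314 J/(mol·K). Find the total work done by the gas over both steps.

n = P₁V₁/(RT₁) = 202×10.6/(8.314×438) = 0.588 mol.
Step 1 — Polytropic n=1.63: T₂ = T₁(V₁/V₂)^(n−1) = 438×(0.515)^0.63 = 289 K; P₂ = P₁(V₁/V₂)^n = 68.6 kPa.
W = (P₁V₁−P₂V₂)/(n−1) = (202×10.6−68.6×20.6)/0.63 = 1160 J.
ΔU = nCvΔT = 0.588×20.8×(289−438) = -1830 J.
Q = ΔU + W = -667 J.
State after step 1: P = 68.6 kPa, V = 20.6 L, T = 289 K.
Step 2 — Adiabatic: T₂/T₁ = (P₂/P₁)^((γ−1)/γ) ⇒ T₂ = 289×(3.67)^0.286 = 418 K; V₂ = 8.12 L.
ΔU = nCvΔT = 0.588×20.8×(418−289) = 1590 J.
Q = 0 for an adiabatic process, so W = −ΔU = -1590 J.
Net over both steps: W = -428 J, Q = -667 J, ΔU = -239 J.

-428 J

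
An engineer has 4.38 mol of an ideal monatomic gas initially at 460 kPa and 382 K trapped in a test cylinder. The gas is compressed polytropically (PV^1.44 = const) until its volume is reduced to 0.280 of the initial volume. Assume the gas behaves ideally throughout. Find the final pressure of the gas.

V₁ = nRT₁/P₁ = 4.38×8.314×382/460 = 30.2 L.
Polytropic n=1.44: T₂ = T₁(V₁/V₂)^(n−1) = 382×(3.57)^0.44 = 669 K; P₂ = P₁(V₁/V₂)^n = 2880 kPa.

2880 kPa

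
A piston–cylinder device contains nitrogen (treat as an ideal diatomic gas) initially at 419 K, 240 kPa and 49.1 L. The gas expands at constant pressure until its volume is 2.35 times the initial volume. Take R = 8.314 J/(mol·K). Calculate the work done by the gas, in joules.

n = P₁V₁/(RT₁) = 240×49.1/(8.314×419) = 3.38 mol.
Isobaric: P stays 240 kPa; V/T = const ⇒ T₂ = 985 K, V₂ = 115 L.
W = PΔV = 240×(115−49.1) kPa·L = 15900 J.

15900 J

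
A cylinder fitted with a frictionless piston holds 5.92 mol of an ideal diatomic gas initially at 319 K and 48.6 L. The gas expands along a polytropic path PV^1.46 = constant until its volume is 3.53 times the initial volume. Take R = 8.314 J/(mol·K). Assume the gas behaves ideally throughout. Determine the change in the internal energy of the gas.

-17300 J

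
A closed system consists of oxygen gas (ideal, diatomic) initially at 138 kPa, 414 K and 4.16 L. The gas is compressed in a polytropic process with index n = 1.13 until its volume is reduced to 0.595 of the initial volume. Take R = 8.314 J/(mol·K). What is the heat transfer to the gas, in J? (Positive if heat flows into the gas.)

n = P₁V₁/(RT₁) = 138×4.16/(8.314×414) = 0.167 mol.
Polytropic n=1.13: T₂ = T₁(V₁/V₂)^(n−1) = 414×(1.68)^0.13 = 443 K; P₂ = P₁(V₁/V₂)^n = 248 kPa.
W = (P₁V₁−P₂V₂)/(n−1) = (138×4.16−248×2.48)/0.13 = -308 J.
ΔU = nCvΔT = 0.167×20.8×(443−414) = 100 J.
Q = ΔU + W = -208 J.

-208 J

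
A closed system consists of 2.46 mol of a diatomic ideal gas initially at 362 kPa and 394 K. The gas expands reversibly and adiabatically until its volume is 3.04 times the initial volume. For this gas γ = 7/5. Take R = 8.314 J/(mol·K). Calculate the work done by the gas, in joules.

7230 J

V₁ = nRT₁/P₁ = 2.46×8.314×394/362 = 22.3 L.
Adiabatic: TV^(γ−1) = const ⇒ T₂ = 394×(0.329)^0.400 = 253 K; PV^γ = const ⇒ P₂ = 76.3 kPa.
ΔU = nCvΔT = 2.46×20.8×(253−394) = -7230 J.
Q = 0 for an adiabatic process, so W = −ΔU = 7230 J.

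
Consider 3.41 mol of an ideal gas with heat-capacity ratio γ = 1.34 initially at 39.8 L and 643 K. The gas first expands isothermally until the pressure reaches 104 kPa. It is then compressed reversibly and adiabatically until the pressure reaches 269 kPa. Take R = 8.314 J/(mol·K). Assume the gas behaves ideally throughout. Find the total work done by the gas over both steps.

P₁ = nRT₁/V₁ = 3.41×8.314×643/39.8 = 458 kPa.
Step 1 — Isothermal: T stays 643 K; PV = const ⇒ V₂ = 175 L, P₂ = 104 kPa.
ΔU = 0 (ideal gas, T constant).
W = nRT ln(V₂/V₁) = 3.41×8.314×643×ln(4.40) = 27000 J.
Q = ΔU + W = 27000 J.
State after step 1: P = 104 kPa, V = 175 L, T = 643 K.
Step 2 — Adiabatic: T₂/T₁ = (P₂/P₁)^((γ−1)/γ) ⇒ T₂ = 643×(2.59)^0.254 = 818 K; V₂ = 86.2 L.
ΔU = nCvΔT = 3.41×24.5×(818−643) = 14600 J.
Q = 0 for an adiabatic process, so W = −ΔU = -14600 J.
Net over both steps: W = 12400 J, Q = 27000 J, ΔU = 14600 J.

12400 J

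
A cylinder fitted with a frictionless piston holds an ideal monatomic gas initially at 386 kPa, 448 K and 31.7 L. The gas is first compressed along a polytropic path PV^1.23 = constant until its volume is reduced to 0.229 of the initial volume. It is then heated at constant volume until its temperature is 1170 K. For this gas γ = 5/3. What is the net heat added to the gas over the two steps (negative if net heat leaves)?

8110 J

n = P₁V₁/(RT₁) = 386×31.7/(8.314×448) = 3.29 mol.
Step 1 — Polytropic n=1.23: T₂ = T₁(V₁/V₂)^(n−1) = 448×(4.37)^0.23 = 629 K; P₂ = P₁(V₁/V₂)^n = 2370 kPa.
W = (P₁V₁−P₂V₂)/(n−1) = (386×31.7−2370×7.26)/0.23 = -21500 J.
ΔU = nCvΔT = 3.29×12.5×(629−448) = 7410 J.
Q = ΔU + W = -14100 J.
State after step 1: P = 2370 kPa, V = 7.26 L, T = 629 K.
Step 2 — Isochoric: V stays 7.26 L; P/T = const ⇒ T₂ = 1170 K, P₂ = 4400 kPa.
W = 0 (no volume change).
ΔU = nCvΔT = 3.29×12.5×(1170−629) = 22200 J.
Q = ΔU = 22200 J.
Net over both steps: W = -21500 J, Q = 8110 J, ΔU = 29600 J.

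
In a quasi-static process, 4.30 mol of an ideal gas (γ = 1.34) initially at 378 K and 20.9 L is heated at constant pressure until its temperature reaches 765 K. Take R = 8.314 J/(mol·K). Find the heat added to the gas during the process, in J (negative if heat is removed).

P₁ = nRT₁/V₁ = 4.30×8.314×378/20.9 = 647 kPa.
Isobaric: P stays 647 kPa; V/T = const ⇒ T₂ = 765 K, V₂ = 42.3 L.
W = PΔV = 647×(42.3−20.9) kPa·L = 13800 J.
ΔU = nCvΔT = 4.30×24.5×(765−378) = 40700 J.
Q = ΔU + W = nCpΔT = 54500 J.

54500 J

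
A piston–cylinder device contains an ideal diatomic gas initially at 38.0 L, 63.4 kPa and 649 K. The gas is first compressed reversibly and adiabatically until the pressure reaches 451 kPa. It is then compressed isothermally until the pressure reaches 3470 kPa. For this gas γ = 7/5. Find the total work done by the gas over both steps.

-13100 J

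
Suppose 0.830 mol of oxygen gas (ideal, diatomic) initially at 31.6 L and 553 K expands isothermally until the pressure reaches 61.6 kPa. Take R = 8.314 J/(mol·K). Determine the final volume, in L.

61.9 L

P₁ = nRT₁/V₁ = 0.830×8.314×553/31.6 = 121 kPa.
Isothermal: T stays 553 K; PV = const ⇒ V₂ = 61.9 L, P₂ = 61.6 kPa.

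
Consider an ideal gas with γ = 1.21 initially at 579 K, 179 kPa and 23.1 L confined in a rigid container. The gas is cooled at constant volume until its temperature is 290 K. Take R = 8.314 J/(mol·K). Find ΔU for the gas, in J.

n = P₁V₁/(RT₁) = 179×23.1/(8.314×579) = 0.859 mol.
Isochoric: V stays 23.1 L; P/T = const ⇒ T₂ = 290 K, P₂ = 89.7 kPa.
For an ideal gas ΔU = nCvΔT with Cv = R/(γ−1) = 39.6 J/(mol·K).
ΔU = 0.859×39.6×(290−579) = -9830 J.

-9830 J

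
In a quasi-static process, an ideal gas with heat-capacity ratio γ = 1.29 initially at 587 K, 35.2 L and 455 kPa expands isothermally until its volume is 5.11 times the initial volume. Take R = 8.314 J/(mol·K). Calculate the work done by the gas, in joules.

26100 J

n = P₁V₁/(RT₁) = 455×35.2/(8.314×587) = 3.28 mol.
Isothermal: T stays 587 K; PV = const ⇒ V₂ = 180 L, P₂ = 89.0 kPa.
W = nRT ln(V₂/V₁) = 3.28×8.314×587×ln(5.11) = 26100 J.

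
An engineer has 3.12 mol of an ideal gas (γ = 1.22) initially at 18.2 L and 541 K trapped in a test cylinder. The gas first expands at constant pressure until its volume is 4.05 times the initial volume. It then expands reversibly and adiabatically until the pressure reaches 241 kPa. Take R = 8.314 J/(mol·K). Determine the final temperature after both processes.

P₁ = nRT₁/V₁ = 3.12×8.314×541/18.2 = 771 kPa.
Step 1 — Isobaric: P stays 771 kPa; V/T = const ⇒ T₂ = 2190 K, V₂ = 73.7 L.
W = PΔV = 771×(73.7−18.2) kPa·L = 42800 J.
ΔU = nCvΔT = 3.12×37.8×(2190−541) = 195000 J.
Q = ΔU + W = nCpΔT = 237000 J.
State after step 1: P = 771 kPa, V = 73.7 L, T = 2190 K.
Step 2 — Adiabatic: T₂/T₁ = (P₂/P₁)^((γ−1)/γ) ⇒ T₂ = 2190×(0.313)^0.180 = 1780 K; V₂ = 191 L.
ΔU = nCvΔT = 3.12×37.8×(1780−2190) = -48900 J.
Q = 0 for an adiabatic process, so W = −ΔU = 48900 J.
Net over both steps: W = 91700 J, Q = 237000 J, ΔU = 146000 J.

1780 K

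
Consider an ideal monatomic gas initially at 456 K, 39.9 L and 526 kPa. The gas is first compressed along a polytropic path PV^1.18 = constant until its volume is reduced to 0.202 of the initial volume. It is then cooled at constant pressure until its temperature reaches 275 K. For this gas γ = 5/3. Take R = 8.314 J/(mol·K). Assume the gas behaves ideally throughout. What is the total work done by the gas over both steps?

-54200 J

n = P₁V₁/(RT₁) = 526×39.9/(8.314×456) = 5.54 mol.
Step 1 — Polytropic n=1.18: T₂ = T₁(V₁/V₂)^(n−1) = 456×(4.95)^0.18 = 608 K; P₂ = P₁(V₁/V₂)^n = 3470 kPa.
W = (P₁V₁−P₂V₂)/(n−1) = (526×39.9−3470×8.06)/0.18 = -38900 J.
ΔU = nCvΔT = 5.54×12.5×(608−456) = 10500 J.
Q = ΔU + W = -28400 J.
State after step 1: P = 3470 kPa, V = 8.06 L, T = 608 K.
Step 2 — Isobaric: P stays 3470 kPa; V/T = const ⇒ T₂ = 275 K, V₂ = 3.64 L.
W = PΔV = 3470×(3.64−8.06) kPa·L = -15300 J.
ΔU = nCvΔT = 5.54×12.5×(275−608) = -23000 J.
Q = ΔU + W = nCpΔT = -38300 J.
Net over both steps: W = -54200 J, Q = -66700 J, ΔU = -12500 J.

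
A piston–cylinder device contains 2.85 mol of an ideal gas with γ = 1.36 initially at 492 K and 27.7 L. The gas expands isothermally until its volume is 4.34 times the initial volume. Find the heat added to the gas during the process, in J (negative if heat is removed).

P₁ = nRT₁/V₁ = 2.85×8.314×492/27.7 = 421 kPa.
Isothermal: T stays 492 K; PV = const ⇒ V₂ = 120 L, P₂ = 97.0 kPa.
ΔU = 0 (ideal gas, T constant).
W = nRT ln(V₂/V₁) = 2.85×8.314×492×ln(4.34) = 17100 J.
Q = ΔU + W = 17100 J.

17100 J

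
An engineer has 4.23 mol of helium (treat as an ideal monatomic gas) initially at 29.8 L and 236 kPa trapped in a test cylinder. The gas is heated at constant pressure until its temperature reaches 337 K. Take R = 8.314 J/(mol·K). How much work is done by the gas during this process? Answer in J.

T₁ = P₁V₁/(nR) = 236×29.8/(4.23×8.314) = 200 K.
Isobaric: P stays 236 kPa; V/T = const ⇒ T₂ = 337 K, V₂ = 50.2 L.
W = PΔV = 236×(50.2−29.8) kPa·L = 4820 J.

4820 J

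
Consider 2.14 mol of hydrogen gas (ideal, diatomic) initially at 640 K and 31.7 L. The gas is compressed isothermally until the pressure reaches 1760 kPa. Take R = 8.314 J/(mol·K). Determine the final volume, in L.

6.47 L

P₁ = nRT₁/V₁ = 2.14×8.314×640/31.7 = 359 kPa.
Isothermal: T stays 640 K; PV = const ⇒ V₂ = 6.47 L, P₂ = 1760 kPa.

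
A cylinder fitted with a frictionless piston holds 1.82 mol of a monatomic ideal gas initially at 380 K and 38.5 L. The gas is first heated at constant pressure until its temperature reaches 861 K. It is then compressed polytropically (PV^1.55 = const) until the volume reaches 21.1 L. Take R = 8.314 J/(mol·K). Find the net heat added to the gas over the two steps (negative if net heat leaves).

P₁ = nRT₁/V₁ = 1.82×8.314×380/38.5 = 149 kPa.
Step 1 — Isobaric: P stays 149 kPa; V/T = const ⇒ T₂ = 861 K, V₂ = 87.2 L.
W = PΔV = 149×(87.2−38.5) kPa·L = 7280 J.
ΔU = nCvΔT = 1.82×12.5×(861−380) = 10900 J.
Q = ΔU + W = nCpΔT = 18200 J.
State after step 1: P = 149 kPa, V = 87.2 L, T = 861 K.
Step 2 — Polytropic n=1.55: T₂ = T₁(V₁/V₂)^(n−1) = 861×(4.13)^0.55 = 1880 K; P₂ = P₁(V₁/V₂)^n = 1350 kPa.
W = (P₁V₁−P₂V₂)/(n−1) = (149×87.2−1350×21.1)/0.55 = -28000 J.
ΔU = nCvΔT = 1.82×12.5×(1880−861) = 23100 J.
Q = ΔU + W = -4900 J.
Net over both steps: W = -20700 J, Q = 13300 J, ΔU = 34000 J.

13300 J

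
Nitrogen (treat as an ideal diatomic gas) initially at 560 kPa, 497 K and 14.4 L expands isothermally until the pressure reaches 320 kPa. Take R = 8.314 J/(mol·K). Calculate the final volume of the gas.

Isothermal: T stays 497 K; PV = const ⇒ V₂ = 25.2 L, P₂ = 320 kPa.

25.2 L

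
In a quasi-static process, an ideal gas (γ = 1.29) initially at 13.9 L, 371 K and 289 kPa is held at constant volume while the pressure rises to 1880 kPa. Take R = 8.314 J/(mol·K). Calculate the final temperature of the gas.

2410 K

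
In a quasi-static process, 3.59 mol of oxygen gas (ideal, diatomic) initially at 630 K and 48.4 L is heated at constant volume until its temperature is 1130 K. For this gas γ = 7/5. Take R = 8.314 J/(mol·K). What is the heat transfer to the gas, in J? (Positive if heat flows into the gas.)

P₁ = nRT₁/V₁ = 3.59×8.314×630/48.4 = 389 kPa.
Isochoric: V stays 48.4 L; P/T = const ⇒ T₂ = 1130 K, P₂ = 697 kPa.
W = 0 (no volume change).
ΔU = nCvΔT = 3.59×20.8×(1130−630) = 37300 J.
Q = ΔU = 37300 J.

37300 J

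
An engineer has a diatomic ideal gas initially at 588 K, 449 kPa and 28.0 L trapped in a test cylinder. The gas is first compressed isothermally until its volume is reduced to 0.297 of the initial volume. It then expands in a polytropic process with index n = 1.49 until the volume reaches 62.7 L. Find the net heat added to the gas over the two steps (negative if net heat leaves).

-18900 J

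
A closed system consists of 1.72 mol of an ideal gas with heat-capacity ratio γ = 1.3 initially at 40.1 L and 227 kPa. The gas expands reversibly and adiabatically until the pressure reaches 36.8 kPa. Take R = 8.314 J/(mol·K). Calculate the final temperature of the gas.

T₁ = P₁V₁/(nR) = 227×40.1/(1.72×8.314) = 637 K.
Adiabatic: T₂/T₁ = (P₂/P₁)^((γ−1)/γ) ⇒ T₂ = 637×(0.162)^0.231 = 418 K; V₂ = 163 L.

418 K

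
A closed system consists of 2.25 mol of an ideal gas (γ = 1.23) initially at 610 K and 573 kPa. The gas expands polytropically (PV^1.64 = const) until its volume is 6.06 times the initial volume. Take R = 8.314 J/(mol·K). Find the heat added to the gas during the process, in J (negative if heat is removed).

-21800 J

V₁ = nRT₁/P₁ = 2.25×8.314×610/573 = 19.9 L.
Polytropic n=1.64: T₂ = T₁(V₁/V₂)^(n−1) = 610×(0.165)^0.64 = 193 K; P₂ = P₁(V₁/V₂)^n = 29.8 kPa.
W = (P₁V₁−P₂V₂)/(n−1) = (573×19.9−29.8×121)/0.64 = 12200 J.
ΔU = nCvΔT = 2.25×36.1×(193−610) = -34000 J.
Q = ΔU + W = -21800 J.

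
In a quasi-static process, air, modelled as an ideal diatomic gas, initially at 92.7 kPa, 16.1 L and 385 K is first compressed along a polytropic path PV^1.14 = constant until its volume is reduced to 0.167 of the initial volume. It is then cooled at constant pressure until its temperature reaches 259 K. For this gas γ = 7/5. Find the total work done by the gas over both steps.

n = P₁V₁/(RT₁) = 92.7×16.1/(8.314×385) = 0.466 mol.
Step 1 — Polytropic n=1.14: T₂ = T₁(V₁/V₂)^(n−1) = 385×(5.99)^0.14 = 495 K; P₂ = P₁(V₁/V₂)^n = 713 kPa.
W = (P₁V₁−P₂V₂)/(n−1) = (92.7×16.1−713×2.69)/0.14 = -3040 J.
ΔU = nCvΔT = 0.466×20.8×(495−385) = 1060 J.
Q = ΔU + W = -1970 J.
State after step 1: P = 713 kPa, V = 2.69 L, T = 495 K.
Step 2 — Isobaric: P stays 713 kPa; V/T = const ⇒ T₂ = 259 K, V₂ = 1.41 L.
W = PΔV = 713×(1.41−2.69) kPa·L = -913 J.
ΔU = nCvΔT = 0.466×20.8×(259−495) = -2280 J.
Q = ΔU + W = nCpΔT = -3200 J.
Net over both steps: W = -3950 J, Q = -5170 J, ΔU = -1220 J.

-3950 J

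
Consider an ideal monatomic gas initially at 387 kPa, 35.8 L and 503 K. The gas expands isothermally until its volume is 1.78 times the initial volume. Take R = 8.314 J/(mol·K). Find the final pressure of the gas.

Isothermal: T stays 503 K; PV = const ⇒ V₂ = 63.7 L, P₂ = 217 kPa.

217 kPa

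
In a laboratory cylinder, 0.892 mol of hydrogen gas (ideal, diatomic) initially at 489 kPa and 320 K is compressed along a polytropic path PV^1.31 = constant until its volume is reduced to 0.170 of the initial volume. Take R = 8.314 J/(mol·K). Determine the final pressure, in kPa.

4980 kPa

V₁ = nRT₁/P₁ = 0.892×8.314×320/489 = 4.85 L.
Polytropic n=1.31: T₂ = T₁(V₁/V₂)^(n−1) = 320×(5.88)^0.31 = 554 K; P₂ = P₁(V₁/V₂)^n = 4980 kPa.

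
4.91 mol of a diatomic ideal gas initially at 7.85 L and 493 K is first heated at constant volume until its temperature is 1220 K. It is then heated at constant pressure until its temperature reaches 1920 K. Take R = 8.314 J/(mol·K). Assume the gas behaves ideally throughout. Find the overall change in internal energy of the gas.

146000 J

P₁ = nRT₁/V₁ = 4.91×8.314×493/7.85 = 2560 kPa.
Step 1 — Isochoric: V stays 7.85 L; P/T = const ⇒ T₂ = 1220 K, P₂ = 6340 kPa.
W = 0 (no volume change).
ΔU = nCvΔT = 4.91×20.8×(1220−493) = 74200 J.
Q = ΔU = 74200 J.
State after step 1: P = 6340 kPa, V = 7.85 L, T = 1220 K.
Step 2 — Isobaric: P stays 6340 kPa; V/T = const ⇒ T₂ = 1920 K, V₂ = 12.4 L.
W = PΔV = 6340×(12.4−7.85) kPa·L = 28600 J.
ΔU = nCvΔT = 4.91×20.8×(1920−1220) = 71400 J.
Q = ΔU + W = nCpΔT = 100000 J.
Net over both steps: W = 28600 J, Q = 174000 J, ΔU = 146000 J.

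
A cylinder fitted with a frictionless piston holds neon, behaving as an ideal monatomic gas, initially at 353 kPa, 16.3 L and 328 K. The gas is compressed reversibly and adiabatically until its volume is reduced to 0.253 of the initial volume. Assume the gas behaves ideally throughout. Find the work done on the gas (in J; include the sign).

n = P₁V₁/(RT₁) = 353×16.3/(8.314×328) = 2.11 mol.
Adiabatic: TV^(γ−1) = const ⇒ T₂ = 328×(3.95)^0.667 = 820 K; PV^γ = const ⇒ P₂ = 3490 kPa.
ΔU = nCvΔT = 2.11×12.5×(820−328) = 12900 J.
Q = 0 for an adiabatic process, so W = −ΔU = -12900 J.
Work done on the gas = −W_by = 12900 J.

12900 J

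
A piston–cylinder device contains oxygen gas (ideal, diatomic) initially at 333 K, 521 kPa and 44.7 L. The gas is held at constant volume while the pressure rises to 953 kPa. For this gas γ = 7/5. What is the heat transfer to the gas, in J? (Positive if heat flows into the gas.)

n = P₁V₁/(RT₁) = 521×44.7/(8.314×333) = 8.41 mol.
Isochoric: V stays 44.7 L; P/T = const ⇒ T₂ = 609 K, P₂ = 953 kPa.
W = 0 (no volume change).
ΔU = nCvΔT = 8.41×20.8×(609−333) = 48300 J.
Q = ΔU = 48300 J.

48300 J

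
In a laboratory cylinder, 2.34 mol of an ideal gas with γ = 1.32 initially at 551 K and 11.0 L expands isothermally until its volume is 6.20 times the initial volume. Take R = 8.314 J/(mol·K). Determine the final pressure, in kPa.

P₁ = nRT₁/V₁ = 2.34×8.314×551/11.0 = 975 kPa.
Isothermal: T stays 551 K; PV = const ⇒ V₂ = 68.2 L, P₂ = 157 kPa.

157 kPa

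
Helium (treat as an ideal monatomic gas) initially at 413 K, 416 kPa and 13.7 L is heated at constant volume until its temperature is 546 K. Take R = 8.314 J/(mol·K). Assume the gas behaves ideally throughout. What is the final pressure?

550 kPa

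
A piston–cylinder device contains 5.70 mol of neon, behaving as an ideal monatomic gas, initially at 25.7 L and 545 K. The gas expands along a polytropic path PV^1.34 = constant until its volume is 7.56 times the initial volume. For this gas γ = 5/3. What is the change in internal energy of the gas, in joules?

P₁ = nRT₁/V₁ = 5.70×8.314×545/25.7 = 1000 kPa.
Polytropic n=1.34: T₂ = T₁(V₁/V₂)^(n−1) = 545×(0.132)^0.34 = 274 K; P₂ = P₁(V₁/V₂)^n = 66.8 kPa.
For an ideal gas ΔU = nCvΔT with Cv = (3/2)R = 12.5 J/(mol·K).
ΔU = 5.70×12.5×(274−545) = -19300 J.

-19300 J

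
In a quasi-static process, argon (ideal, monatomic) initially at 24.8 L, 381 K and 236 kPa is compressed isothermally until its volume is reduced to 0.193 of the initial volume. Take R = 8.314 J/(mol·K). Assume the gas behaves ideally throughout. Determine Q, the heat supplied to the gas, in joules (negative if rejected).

n = P₁V₁/(RT₁) = 236×24.8/(8.314×381) = 1.85 mol.
Isothermal: T stays 381 K; PV = const ⇒ V₂ = 4.79 L, P₂ = 1220 kPa.
ΔU = 0 (ideal gas, T constant).
W = nRT ln(V₂/V₁) = 1.85×8.314×381×ln(0.193) = -9630 J.
Q = ΔU + W = -9630 J.

-9630 J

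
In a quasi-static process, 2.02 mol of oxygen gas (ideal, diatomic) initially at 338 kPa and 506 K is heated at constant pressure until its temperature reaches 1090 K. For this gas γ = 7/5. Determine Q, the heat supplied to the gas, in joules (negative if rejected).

34300 J

V₁ = nRT₁/P₁ = 2.02×8.314×506/338 = 25.1 L.
Isobaric: P stays 338 kPa; V/T = const ⇒ T₂ = 1090 K, V₂ = 54.2 L.
W = PΔV = 338×(54.2−25.1) kPa·L = 9810 J.
ΔU = nCvΔT = 2.02×20.8×(1090−506) = 24500 J.
Q = ΔU + W = nCpΔT = 34300 J.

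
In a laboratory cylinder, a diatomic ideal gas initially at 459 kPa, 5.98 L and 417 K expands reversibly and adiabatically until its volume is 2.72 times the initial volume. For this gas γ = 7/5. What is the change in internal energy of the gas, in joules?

n = P₁V₁/(RT₁) = 459×5.98/(8.314×417) = 0.792 mol.
Adiabatic: TV^(γ−1) = const ⇒ T₂ = 417×(0.368)^0.400 = 279 K; PV^γ = const ⇒ P₂ = 113 kPa.
For an ideal gas ΔU = nCvΔT with Cv = (5/2)R = 20.8 J/(mol·K).
ΔU = 0.792×20.8×(279−417) = -2260 J.

-2260 J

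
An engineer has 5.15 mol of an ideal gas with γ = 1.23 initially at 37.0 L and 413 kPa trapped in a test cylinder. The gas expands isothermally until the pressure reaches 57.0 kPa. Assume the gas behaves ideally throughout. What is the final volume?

268 L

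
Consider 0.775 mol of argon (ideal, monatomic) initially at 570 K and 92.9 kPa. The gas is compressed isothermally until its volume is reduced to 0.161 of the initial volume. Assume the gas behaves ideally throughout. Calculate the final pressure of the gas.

577 kPa

V₁ = nRT₁/P₁ = 0.775×8.314×570/92.9 = 39.5 L.
Isothermal: T stays 570 K; PV = const ⇒ V₂ = 6.36 L, P₂ = 577 kPa.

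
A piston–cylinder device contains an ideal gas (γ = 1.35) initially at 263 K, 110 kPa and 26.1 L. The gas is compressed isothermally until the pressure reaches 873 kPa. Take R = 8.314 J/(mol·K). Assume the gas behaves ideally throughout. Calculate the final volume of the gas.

Isothermal: T stays 263 K; PV = const ⇒ V₂ = 3.29 L, P₂ = 873 kPa.

3.29 L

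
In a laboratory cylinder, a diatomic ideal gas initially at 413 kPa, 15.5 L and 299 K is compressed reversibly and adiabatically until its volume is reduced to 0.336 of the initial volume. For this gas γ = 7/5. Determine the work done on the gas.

8750 J

n = P₁V₁/(RT₁) = 413×15.5/(8.314×299) = 2.58 mol.
Adiabatic: TV^(γ−1) = const ⇒ T₂ = 299×(2.98)^0.400 = 463 K; PV^γ = const ⇒ P₂ = 1900 kPa.
ΔU = nCvΔT = 2.58×20.8×(463−299) = 8750 J.
Q = 0 for an adiabatic process, so W = −ΔU = -8750 J.
Work done on the gas = −W_by = 8750 J.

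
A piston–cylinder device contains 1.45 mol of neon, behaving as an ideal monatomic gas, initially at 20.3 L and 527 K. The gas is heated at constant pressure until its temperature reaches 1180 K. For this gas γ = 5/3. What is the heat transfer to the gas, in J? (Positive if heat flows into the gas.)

19700 J

P₁ = nRT₁/V₁ = 1.45×8.314×527/20.3 = 313 kPa.
Isobaric: P stays 313 kPa; V/T = const ⇒ T₂ = 1180 K, V₂ = 45.5 L.
W = PΔV = 313×(45.5−20.3) kPa·L = 7870 J.
ΔU = nCvΔT = 1.45×12.5×(1180−527) = 11800 J.
Q = ΔU + W = nCpΔT = 19700 J.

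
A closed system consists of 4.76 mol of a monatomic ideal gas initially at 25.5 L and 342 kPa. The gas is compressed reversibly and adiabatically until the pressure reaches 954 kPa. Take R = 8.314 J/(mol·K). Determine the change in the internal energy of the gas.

6640 J

T₁ = P₁V₁/(nR) = 342×25.5/(4.76×8.314) = 220 K.
Adiabatic: T₂/T₁ = (P₂/P₁)^((γ−1)/γ) ⇒ T₂ = 220×(2.79)^0.400 = 332 K; V₂ = 13.8 L.
For an ideal gas ΔU = nCvΔT with Cv = (3/2)R = 12.5 J/(mol·K).
ΔU = 4.76×12.5×(332−220) = 6640 J.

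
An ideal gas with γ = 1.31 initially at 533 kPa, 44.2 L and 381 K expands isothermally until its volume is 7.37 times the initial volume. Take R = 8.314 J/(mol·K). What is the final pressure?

Isothermal: T stays 381 K; PV = const ⇒ V₂ = 326 L, P₂ = 72.3 kPa.

72.3 kPa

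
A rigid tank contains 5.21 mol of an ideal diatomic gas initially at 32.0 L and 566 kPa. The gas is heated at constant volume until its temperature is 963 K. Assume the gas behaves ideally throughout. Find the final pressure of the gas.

1300 kPa

T₁ = P₁V₁/(nR) = 566×32.0/(5.21×8.314) = 418 K.
Isochoric: V stays 32.0 L; P/T = const ⇒ T₂ = 963 K, P₂ = 1300 kPa.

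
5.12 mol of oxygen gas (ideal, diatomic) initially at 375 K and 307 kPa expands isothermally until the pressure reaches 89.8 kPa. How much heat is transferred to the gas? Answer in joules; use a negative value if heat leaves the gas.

19600 J

V₁ = nRT₁/P₁ = 5.12×8.314×375/307 = 52.0 L.
Isothermal: T stays 375 K; PV = const ⇒ V₂ = 178 L, P₂ = 89.8 kPa.
ΔU = 0 (ideal gas, T constant).
W = nRT ln(V₂/V₁) = 5.12×8.314×375×ln(3.42) = 19600 J.
Q = ΔU + W = 19600 J.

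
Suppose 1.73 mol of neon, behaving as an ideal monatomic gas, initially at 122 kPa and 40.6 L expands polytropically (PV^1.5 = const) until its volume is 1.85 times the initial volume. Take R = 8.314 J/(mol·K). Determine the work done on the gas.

T₁ = P₁V₁/(nR) = 122×40.6/(1.73×8.314) = 344 K.
Polytropic n=1.5: T₂ = T₁(V₁/V₂)^(n−1) = 344×(0.541)^0.50 = 253 K; P₂ = P₁(V₁/V₂)^n = 48.5 kPa.
W = (P₁V₁−P₂V₂)/(n−1) = (122×40.6−48.5×75.1)/0.50 = 2620 J.
Work done on the gas = −W_by = -2620 J.

-2620 J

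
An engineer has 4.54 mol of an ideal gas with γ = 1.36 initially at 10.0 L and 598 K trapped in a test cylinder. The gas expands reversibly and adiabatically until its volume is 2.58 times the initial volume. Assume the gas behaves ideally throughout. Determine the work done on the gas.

P₁ = nRT₁/V₁ = 4.54×8.314×598/10.0 = 2260 kPa.
Adiabatic: TV^(γ−1) = const ⇒ T₂ = 598×(0.388)^0.360 = 425 K; PV^γ = const ⇒ P₂ = 622 kPa.
ΔU = nCvΔT = 4.54×23.1×(425−598) = -18100 J.
Q = 0 for an adiabatic process, so W = −ΔU = 18100 J.
Work done on the gas = −W_by = -18100 J.

-18100 J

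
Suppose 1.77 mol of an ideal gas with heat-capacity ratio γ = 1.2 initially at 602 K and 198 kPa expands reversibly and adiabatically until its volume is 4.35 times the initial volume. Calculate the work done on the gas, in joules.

V₁ = nRT₁/P₁ = 1.77×8.314×602/198 = 44.7 L.
Adiabatic: TV^(γ−1) = const ⇒ T₂ = 602×(0.230)^0.200 = 449 K; PV^γ = const ⇒ P₂ = 33.9 kPa.
ΔU = nCvΔT = 1.77×41.6×(449−602) = -11300 J.
Q = 0 for an adiabatic process, so W = −ΔU = 11300 J.
Work done on the gas = −W_by = -11300 J.

-11300 J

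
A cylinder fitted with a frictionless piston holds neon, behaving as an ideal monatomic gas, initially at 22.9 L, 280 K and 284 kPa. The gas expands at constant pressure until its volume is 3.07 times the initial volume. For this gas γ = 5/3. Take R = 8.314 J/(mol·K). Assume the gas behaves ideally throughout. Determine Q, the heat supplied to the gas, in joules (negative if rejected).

33700 J

n = P₁V₁/(RT₁) = 284×22.9/(8.314×280) = 2.79 mol.
Isobaric: P stays 284 kPa; V/T = const ⇒ T₂ = 860 K, V₂ = 70.3 L.
W = PΔV = 284×(70.3−22.9) kPa·L = 13500 J.
ΔU = nCvΔT = 2.79×12.5×(860−280) = 20200 J.
Q = ΔU + W = nCpΔT = 33700 J.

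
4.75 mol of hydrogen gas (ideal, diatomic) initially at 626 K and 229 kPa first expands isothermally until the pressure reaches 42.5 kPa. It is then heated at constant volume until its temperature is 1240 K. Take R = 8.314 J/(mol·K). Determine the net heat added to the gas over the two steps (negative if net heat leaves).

102000 J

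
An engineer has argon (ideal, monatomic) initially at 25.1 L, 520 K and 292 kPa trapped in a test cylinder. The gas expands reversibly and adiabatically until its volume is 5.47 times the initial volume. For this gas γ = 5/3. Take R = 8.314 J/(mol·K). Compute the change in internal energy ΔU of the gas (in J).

n = P₁V₁/(RT₁) = 292×25.1/(8.314×520) = 1.70 mol.
Adiabatic: TV^(γ−1) = const ⇒ T₂ = 520×(0.183)^0.667 = 167 K; PV^γ = const ⇒ P₂ = 17.2 kPa.
For an ideal gas ΔU = nCvΔT with Cv = (3/2)R = 12.5 J/(mol·K).
ΔU = 1.70×12.5×(167−520) = -7450 J.

-7450 J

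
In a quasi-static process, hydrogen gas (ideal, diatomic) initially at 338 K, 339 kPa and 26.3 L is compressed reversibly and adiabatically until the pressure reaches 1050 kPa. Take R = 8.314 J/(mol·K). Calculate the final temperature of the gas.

467 K

Adiabatic: T₂/T₁ = (P₂/P₁)^((γ−1)/γ) ⇒ T₂ = 338×(3.10)^0.286 = 467 K; V₂ = 11.7 L.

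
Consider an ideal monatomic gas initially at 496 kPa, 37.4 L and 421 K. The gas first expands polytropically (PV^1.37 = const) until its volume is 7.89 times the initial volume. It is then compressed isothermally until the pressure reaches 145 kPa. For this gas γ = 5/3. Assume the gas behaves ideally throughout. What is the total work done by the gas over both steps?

n = P₁V₁/(RT₁) = 496×37.4/(8.314×421) = 5.30 mol.
Step 1 — Polytropic n=1.37: T₂ = T₁(V₁/V₂)^(n−1) = 421×(0.127)^0.37 = 196 K; P₂ = P₁(V₁/V₂)^n = 29.3 kPa.
W = (P₁V₁−P₂V₂)/(n−1) = (496×37.4−29.3×295)/0.37 = 26800 J.
ΔU = nCvΔT = 5.30×12.5×(196−421) = -14900 J.
Q = ΔU + W = 11900 J.
State after step 1: P = 29.3 kPa, V = 295 L, T = 196 K.
Step 2 — Isothermal: T stays 196 K; PV = const ⇒ V₂ = 59.6 L, P₂ = 145 kPa.
ΔU = 0 (ideal gas, T constant).
W = nRT ln(V₂/V₁) = 5.30×8.314×196×ln(0.202) = -13800 J.
Q = ΔU + W = -13800 J.
Net over both steps: W = 13000 J, Q = -1900 J, ΔU = -14900 J.

13000 J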